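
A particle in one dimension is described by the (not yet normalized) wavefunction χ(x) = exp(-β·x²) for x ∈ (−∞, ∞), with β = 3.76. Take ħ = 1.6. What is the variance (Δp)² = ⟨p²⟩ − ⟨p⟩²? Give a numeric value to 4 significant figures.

9.626

Compute ⟨p⟩ and ⟨p²⟩ separately; (Δp)² = ⟨p²⟩ − ⟨p⟩².
Gaussian moments: ∫x^(2j)·e^(−2βx²) dx = (2j−1)!!/(4β)^j · √(π/(2β)), odd powers integrate to 0; here √(π/(2β)) = 0.64635. Derivatives: d/dx e^(−βx²) = −2βx·e^(−βx²), d²/dx² e^(−βx²) = (4β²x² − 2β)·e^(−βx²).
Normalization: ∫|χ|² dx = 0.64635.
⟨p⟩ = 0.0000 and ⟨p²⟩ = 9.6256.
(Δp)² = 9.6256 − (0.0000)² = 9.6256.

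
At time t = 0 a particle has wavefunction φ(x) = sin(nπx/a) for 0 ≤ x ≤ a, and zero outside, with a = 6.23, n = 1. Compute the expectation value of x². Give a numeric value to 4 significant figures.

10.97

⟨x²⟩ = ∫ x²·|φ|² dx / ∫|φ|² dx (integrals over the domain).
With sin²θ = (1 − cos2θ)/2 on 0 ≤ x ≤ a: ∫sin²(nπx/a) dx = a/2, ∫x·sin²(nπx/a) dx = a²/4, ∫x²·sin²(nπx/a) dx = a³·(1/6 − 1/(4n²π²)); higher powers xᵏ the same way, integrating xᵏ·cos(2nπx/a) by parts.
State is unnormalized: ∫|φ|² dx = 3.1150, and ∫φ*·x²·φ dx = 34.176, so ⟨x²⟩ = 34.176 / 3.1150.
⟨x²⟩ = 10.971.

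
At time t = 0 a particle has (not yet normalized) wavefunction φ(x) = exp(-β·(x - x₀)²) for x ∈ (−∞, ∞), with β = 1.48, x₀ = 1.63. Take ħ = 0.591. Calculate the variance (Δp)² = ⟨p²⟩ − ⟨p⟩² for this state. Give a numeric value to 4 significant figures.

Compute ⟨p⟩ and ⟨p²⟩ separately; (Δp)² = ⟨p²⟩ − ⟨p⟩².
Gaussian moments (u = x − x₀): ∫u^(2j)·e^(−2βu²) du = (2j−1)!!/(4β)^j · √(π/(2β)), odd powers integrate to 0; here √(π/(2β)) = 1.0302. Derivatives: d/dx e^(−βu²) = −2βu·e^(−βu²), d²/dx² e^(−βu²) = (4β²u² − 2β)·e^(−βu²).
Normalization: ∫|φ|² dx = 1.0302.
⟨p⟩ = 0.0000 and ⟨p²⟩ = 0.51694.
(Δp)² = 0.51694 − (0.0000)² = 0.51694.

0.5169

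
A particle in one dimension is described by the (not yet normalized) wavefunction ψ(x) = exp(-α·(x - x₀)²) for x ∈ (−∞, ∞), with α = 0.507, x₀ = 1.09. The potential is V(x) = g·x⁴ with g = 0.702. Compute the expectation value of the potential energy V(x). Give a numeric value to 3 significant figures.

3.97

⟨V⟩ = ∫ V(x)·|ψ|² dx / ∫|ψ|² dx.
Gaussian moments (u = x − x₀): ∫u^(2j)·e^(−2αu²) du = (2j−1)!!/(4α)^j · √(π/(2α)), odd powers integrate to 0; here √(π/(2α)) = 1.7602.
State is unnormalized: ∫|ψ|² dx = 1.7602, and ∫ψ*·V(x)·ψ dx = 6.9889, so ⟨V⟩ = 6.9889 / 1.7602.
⟨V⟩ = 3.9706.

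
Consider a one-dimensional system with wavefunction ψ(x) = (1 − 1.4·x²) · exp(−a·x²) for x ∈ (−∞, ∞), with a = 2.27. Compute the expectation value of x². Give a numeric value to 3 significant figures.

⟨x²⟩ = ∫ x²·|ψ|² dx / ∫|ψ|² dx (integrals over the domain).
Expand each integrand as polynomial × e^(−2ax²) and use ∫x^(2j)·e^(−2ax²) dx = (2j−1)!!/(4a)^j · √(π/(2a)), odd powers → 0; here √(π/(2a)) = 0.83185.
State is unnormalized: ∫|ψ|² dx = 0.63466, and ∫ψ*·x²·ψ dx = 0.039530, so ⟨x²⟩ = 0.039530 / 0.63466.
⟨x²⟩ = 0.062285.

0.0623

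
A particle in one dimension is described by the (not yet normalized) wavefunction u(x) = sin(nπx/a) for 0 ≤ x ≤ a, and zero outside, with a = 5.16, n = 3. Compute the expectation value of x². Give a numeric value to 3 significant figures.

8.73

⟨x²⟩ = ∫ x²·|u|² dx / ∫|u|² dx (integrals over the domain).
With sin²θ = (1 − cos2θ)/2 on 0 ≤ x ≤ a: ∫sin²(nπx/a) dx = a/2, ∫x·sin²(nπx/a) dx = a²/4, ∫x²·sin²(nπx/a) dx = a³·(1/6 − 1/(4n²π²)); higher powers xᵏ the same way, integrating xᵏ·cos(2nπx/a) by parts.
State is unnormalized: ∫|u|² dx = 2.5800, and ∫u*·x²·u dx = 22.511, so ⟨x²⟩ = 22.511 / 2.5800.
⟨x²⟩ = 8.7253.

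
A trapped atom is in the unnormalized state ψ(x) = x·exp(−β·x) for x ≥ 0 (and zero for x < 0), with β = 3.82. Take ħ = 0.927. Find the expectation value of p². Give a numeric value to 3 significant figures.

p² ψ = −ħ² d²ψ/dx²; ⟨p²⟩ = −ħ² ∫ ψ*·ψ'' dx / ∫|ψ|² dx.
Differentiate x·exp(−β·x) with the product rule; every integrand then reduces to terms xʲ·e^(−2βx) on [0, ∞), with ∫₀^∞ xʲ·e^(−2βx) dx = j!/(2β)^(j+1).
State is unnormalized: ∫|ψ|² dx = 0.0044849, and ∫ψ*·(−ħ² ψ'') dx = 0.056239, so ⟨p²⟩ = 0.056239 / 0.0044849.
⟨p²⟩ = 12.540.

12.5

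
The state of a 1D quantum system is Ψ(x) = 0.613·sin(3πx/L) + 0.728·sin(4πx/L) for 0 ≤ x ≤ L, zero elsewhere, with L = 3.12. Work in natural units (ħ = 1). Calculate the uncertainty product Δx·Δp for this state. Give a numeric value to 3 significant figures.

Δx = √(⟨x²⟩−⟨x⟩²), Δp = √(⟨p²⟩−⟨p⟩²).
On 0 ≤ x ≤ L (j ≠ l): ∫sin²(jπx/L) dx = L/2, ∫sin(jπx/L)·sin(lπx/L) dx = 0; diagonal moments ∫x·sin²(jπx/L) dx = L²/4, ∫x²·sin²(jπx/L) dx = L³·(1/6 − 1/(4j²π²)); cross terms ∫x·sin(jπx/L)·sin(lπx/L) dx = 0 for j + l even and −4jlL²/(π²(j² − l²)²) for j + l odd, ∫x²·sin(jπx/L)·sin(lπx/L) dx = (−1)^(j+l)·4jlL³/(π²(j² − l²)²); higher powers the same way via product-to-sum and parts. d²/dx² sin(jπx/L) = −(jπ/L)²·sin(jπx/L); on 0 ≤ x ≤ L, ∫sin²(jπx/L) dx = L/2 and ∫sin(jπx/L)·sin(lπx/L) dx = 0 for j ≠ l, so only diagonal terms survive in ∫|Ψ|² and ∫Ψ·Ψ″; ∫Ψ·Ψ′ dx = [Ψ²/2] between the walls = 0.
Normalization: ∫|Ψ|² dx = 1.4130.
⟨x⟩ = 0.94970, ⟨x²⟩ = 1.2999 ⇒ Δx = 0.63085.
⟨p⟩ = 0.0000, ⟨p²⟩ = 13.278 ⇒ Δp = 3.6439.
Δx·Δp = 2.2987.

2.30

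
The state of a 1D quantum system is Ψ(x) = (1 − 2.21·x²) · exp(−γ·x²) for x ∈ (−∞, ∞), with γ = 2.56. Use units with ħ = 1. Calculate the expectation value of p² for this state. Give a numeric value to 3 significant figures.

p² Ψ = −ħ² d²Ψ/dx²; ⟨p²⟩ = −ħ² ∫ Ψ*·Ψ'' dx / ∫|Ψ|² dx.
Expand each integrand as polynomial × e^(−2γx²) and use ∫x^(2j)·e^(−2γx²) dx = (2j−1)!!/(4γ)^j · √(π/(2γ)), odd powers → 0; here √(π/(2γ)) = 0.78332. Differentiate with the product rule, d/dx e^(−γx²) = −2γx·e^(−γx²).
State is unnormalized: ∫|Ψ|² dx = 0.55467, and ∫Ψ*·(−ħ² Ψ'') dx = 3.5247, so ⟨p²⟩ = 3.5247 / 0.55467.
⟨p²⟩ = 6.3546.

6.35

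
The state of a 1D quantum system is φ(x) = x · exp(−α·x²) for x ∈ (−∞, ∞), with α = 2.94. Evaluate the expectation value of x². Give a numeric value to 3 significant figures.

0.255

⟨x²⟩ = ∫ x²·|φ|² dx / ∫|φ|² dx (integrals over the domain).
Expand each integrand as polynomial × e^(−2αx²) and use ∫x^(2j)·e^(−2αx²) dx = (2j−1)!!/(4α)^j · √(π/(2α)), odd powers → 0; here √(π/(2α)) = 0.73095.
State is unnormalized: ∫|φ|² dx = 0.062155, and ∫φ*·x²·φ dx = 0.015856, so ⟨x²⟩ = 0.015856 / 0.062155.
⟨x²⟩ = 0.25510.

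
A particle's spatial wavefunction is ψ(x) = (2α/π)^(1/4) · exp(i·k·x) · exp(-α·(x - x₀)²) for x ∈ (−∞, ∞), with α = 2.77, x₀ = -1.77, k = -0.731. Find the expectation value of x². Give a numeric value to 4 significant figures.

3.223

⟨x²⟩ = ∫ x²·|ψ|² dx (integrals over the domain).
Gaussian moments (u = x − x₀): ∫u^(2j)·e^(−2αu²) du = (2j−1)!!/(4α)^j · √(π/(2α)), odd powers integrate to 0; here √(π/(2α)) = 0.75304.
⟨x²⟩ = 3.2232.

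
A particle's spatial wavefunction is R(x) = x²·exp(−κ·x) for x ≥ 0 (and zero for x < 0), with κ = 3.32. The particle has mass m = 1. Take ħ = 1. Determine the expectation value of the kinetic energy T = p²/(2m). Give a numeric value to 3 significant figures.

T = −(ħ²/2m) d²/dx², so ⟨T⟩ = −(ħ²/2m) ∫ R*·R'' dx / ∫|R|² dx; with m = 1.
Differentiate x²·exp(−κ·x) with the product rule; every integrand then reduces to terms xʲ·e^(−2κx) on [0, ∞), with ∫₀^∞ xʲ·e^(−2κx) dx = j!/(2κ)^(j+1).
State is unnormalized: ∫|R|² dx = 0.0018594, and ∫R*·(−ħ²/2m · R'') dx = 0.0034158, so ⟨T⟩ = 0.0034158 / 0.0018594.
⟨T⟩ = 1.8371.

1.84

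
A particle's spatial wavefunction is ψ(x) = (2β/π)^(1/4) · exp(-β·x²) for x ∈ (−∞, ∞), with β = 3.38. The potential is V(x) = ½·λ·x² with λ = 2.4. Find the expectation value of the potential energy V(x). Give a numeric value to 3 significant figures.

0.0888

⟨V⟩ = ∫ V(x)·|ψ|² dx.
Gaussian moments: ∫x^(2j)·e^(−2βx²) dx = (2j−1)!!/(4β)^j · √(π/(2β)), odd powers integrate to 0; here √(π/(2β)) = 0.68171.
⟨V⟩ = 0.088757.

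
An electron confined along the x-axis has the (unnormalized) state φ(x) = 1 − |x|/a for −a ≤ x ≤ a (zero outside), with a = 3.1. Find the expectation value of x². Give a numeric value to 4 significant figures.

⟨x²⟩ = ∫ x²·|φ|² dx / ∫|φ|² dx (integrals over the domain).
φ is even, so ∫ over [−a, a] = 2∫₀ᵃ with φ = 1 − x/a there: ∫₀ᵃ (1 − x/a)² dx = a/3, ∫₀ᵃ x²(1 − x/a)² dx = a³/30, ∫₀ᵃ x⁴(1 − x/a)² dx = a⁵/105.
State is unnormalized: ∫|φ|² dx = 2.0667, and ∫φ*·x²·φ dx = 1.9861, so ⟨x²⟩ = 1.9861 / 2.0667.
⟨x²⟩ = 0.96100.

0.9610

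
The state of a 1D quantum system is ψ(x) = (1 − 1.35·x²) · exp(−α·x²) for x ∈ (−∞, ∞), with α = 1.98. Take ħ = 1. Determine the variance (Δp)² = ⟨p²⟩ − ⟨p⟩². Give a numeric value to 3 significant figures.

4.10

Compute ⟨p⟩ and ⟨p²⟩ separately; (Δp)² = ⟨p²⟩ − ⟨p⟩².
Expand each integrand as polynomial × e^(−2αx²) and use ∫x^(2j)·e^(−2αx²) dx = (2j−1)!!/(4α)^j · √(π/(2α)), odd powers → 0; here √(π/(2α)) = 0.89069. Differentiate with the product rule, d/dx e^(−αx²) = −2αx·e^(−αx²).
Normalization: ∫|ψ|² dx = 0.66468.
⟨p⟩ = 0.0000 and ⟨p²⟩ = 4.0974.
(Δp)² = 4.0974 − (0.0000)² = 4.0974.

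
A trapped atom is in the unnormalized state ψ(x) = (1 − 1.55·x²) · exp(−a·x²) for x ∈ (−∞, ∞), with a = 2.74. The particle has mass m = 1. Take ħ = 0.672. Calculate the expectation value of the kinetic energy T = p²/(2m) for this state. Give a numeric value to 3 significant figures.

T = −(ħ²/2m) d²/dx², so ⟨T⟩ = −(ħ²/2m) ∫ ψ*·ψ'' dx / ∫|ψ|² dx; with m = 1.
Expand each integrand as polynomial × e^(−2ax²) and use ∫x^(2j)·e^(−2ax²) dx = (2j−1)!!/(4a)^j · √(π/(2a)), odd powers → 0; here √(π/(2a)) = 0.75715. Differentiate with the product rule, d/dx e^(−ax²) = −2ax·e^(−ax²).
State is unnormalized: ∫|ψ|² dx = 0.58843, and ∫ψ*·(−ħ²/2m · ψ'') dx = 0.66650, so ⟨T⟩ = 0.66650 / 0.58843.
⟨T⟩ = 1.1327.

1.13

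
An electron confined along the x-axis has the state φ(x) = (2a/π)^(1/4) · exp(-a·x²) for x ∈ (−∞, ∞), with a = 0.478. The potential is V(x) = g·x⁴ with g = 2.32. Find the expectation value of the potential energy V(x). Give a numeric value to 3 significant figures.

⟨V⟩ = ∫ V(x)·|φ|² dx.
Gaussian moments: ∫x^(2j)·e^(−2ax²) dx = (2j−1)!!/(4a)^j · √(π/(2a)), odd powers integrate to 0; here √(π/(2a)) = 1.8128.
⟨V⟩ = 1.9039.

1.90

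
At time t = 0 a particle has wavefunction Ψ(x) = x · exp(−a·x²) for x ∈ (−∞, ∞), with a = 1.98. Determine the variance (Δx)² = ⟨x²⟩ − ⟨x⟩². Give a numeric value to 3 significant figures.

0.379

Compute ⟨x⟩ and ⟨x²⟩ separately, then (Δx)² = ⟨x²⟩ − ⟨x⟩².
Expand each integrand as polynomial × e^(−2ax²) and use ∫x^(2j)·e^(−2ax²) dx = (2j−1)!!/(4a)^j · √(π/(2a)), odd powers → 0; here √(π/(2a)) = 0.89069.
Normalization: ∫|Ψ|² dx = 0.11246.
⟨x⟩ = 0.0000 and ⟨x²⟩ = 0.37879.
(Δx)² = 0.37879 − (0.0000)² = 0.37879.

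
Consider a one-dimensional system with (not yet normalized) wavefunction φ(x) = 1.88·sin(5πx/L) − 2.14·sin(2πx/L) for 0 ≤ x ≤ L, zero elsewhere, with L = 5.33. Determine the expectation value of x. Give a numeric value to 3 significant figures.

⟨x⟩ = ∫ x·|φ|² dx / ∫|φ|² dx (integrals over the domain).
On 0 ≤ x ≤ L (j ≠ l): ∫sin²(jπx/L) dx = L/2, ∫sin(jπx/L)·sin(lπx/L) dx = 0; diagonal moments ∫x·sin²(jπx/L) dx = L²/4, ∫x²·sin²(jπx/L) dx = L³·(1/6 − 1/(4j²π²)); cross terms ∫x·sin(jπx/L)·sin(lπx/L) dx = 0 for j + l even and −4jlL²/(π²(j² − l²)²) for j + l odd, ∫x²·sin(jπx/L)·sin(lπx/L) dx = (−1)^(j+l)·4jlL³/(π²(j² − l²)²); higher powers the same way via product-to-sum and parts.
State is unnormalized: ∫|φ|² dx = 21.624, and ∫φ*·x·φ dx = 59.728, so ⟨x⟩ = 59.728 / 21.624.
⟨x⟩ = 2.7622.

2.76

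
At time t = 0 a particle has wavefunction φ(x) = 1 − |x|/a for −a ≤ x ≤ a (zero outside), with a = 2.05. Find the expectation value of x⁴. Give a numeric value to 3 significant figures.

0.505

⟨x⁴⟩ = ∫ x⁴·|φ|² dx / ∫|φ|² dx (integrals over the domain).
φ is even, so ∫ over [−a, a] = 2∫₀ᵃ with φ = 1 − x/a there: ∫₀ᵃ (1 − x/a)² dx = a/3, ∫₀ᵃ x²(1 − x/a)² dx = a³/30, ∫₀ᵃ x⁴(1 − x/a)² dx = a⁵/105.
State is unnormalized: ∫|φ|² dx = 1.3667, and ∫φ*·x⁴·φ dx = 0.68962, so ⟨x⁴⟩ = 0.68962 / 1.3667.
⟨x⁴⟩ = 0.50460.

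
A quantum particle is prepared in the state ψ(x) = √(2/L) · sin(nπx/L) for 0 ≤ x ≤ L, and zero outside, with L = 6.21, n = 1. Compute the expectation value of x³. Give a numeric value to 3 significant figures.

⟨x³⟩ = ∫ x³·|ψ|² dx (integrals over the domain).
With sin²θ = (1 − cos2θ)/2 on 0 ≤ x ≤ L: ∫sin²(nπx/L) dx = L/2, ∫x·sin²(nπx/L) dx = L²/4, ∫x²·sin²(nπx/L) dx = L³·(1/6 − 1/(4n²π²)); higher powers xᵏ the same way, integrating xᵏ·cos(2nπx/L) by parts.
⟨x³⟩ = 41.672.

41.7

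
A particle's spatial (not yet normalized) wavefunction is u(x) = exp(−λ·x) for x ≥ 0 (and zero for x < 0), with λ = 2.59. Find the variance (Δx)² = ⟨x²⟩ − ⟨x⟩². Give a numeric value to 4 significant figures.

0.03727

Compute ⟨x⟩ and ⟨x²⟩ separately, then (Δx)² = ⟨x²⟩ − ⟨x⟩².
Every integrand reduces to terms xʲ·e^(−2λx) on [0, ∞); use ∫₀^∞ xʲ·e^(−2λx) dx = j!/(2λ)^(j+1).
Normalization: ∫|u|² dx = 0.19305.
⟨x⟩ = 0.19305 and ⟨x²⟩ = 0.074537.
(Δx)² = 0.074537 − (0.19305)² = 0.037268.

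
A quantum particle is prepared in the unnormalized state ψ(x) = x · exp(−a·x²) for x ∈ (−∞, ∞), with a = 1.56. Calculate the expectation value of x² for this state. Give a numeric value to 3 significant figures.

⟨x²⟩ = ∫ x²·|ψ|² dx / ∫|ψ|² dx (integrals over the domain).
Expand each integrand as polynomial × e^(−2ax²) and use ∫x^(2j)·e^(−2ax²) dx = (2j−1)!!/(4a)^j · √(π/(2a)), odd powers → 0; here √(π/(2a)) = 1.0035.
State is unnormalized: ∫|ψ|² dx = 0.16081, and ∫ψ*·x²·ψ dx = 0.077312, so ⟨x²⟩ = 0.077312 / 0.16081.
⟨x²⟩ = 0.48077.

0.481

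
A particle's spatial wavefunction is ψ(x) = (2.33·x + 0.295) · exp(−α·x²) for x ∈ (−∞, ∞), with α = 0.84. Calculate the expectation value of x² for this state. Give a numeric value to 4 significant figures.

⟨x²⟩ = ∫ x²·|ψ|² dx / ∫|ψ|² dx (integrals over the domain).
Expand each integrand as polynomial × e^(−2αx²) and use ∫x^(2j)·e^(−2αx²) dx = (2j−1)!!/(4α)^j · √(π/(2α)), odd powers → 0; here √(π/(2α)) = 1.3675.
State is unnormalized: ∫|ψ|² dx = 2.3285, and ∫ψ*·x²·ψ dx = 2.0082, so ⟨x²⟩ = 2.0082 / 2.3285.
⟨x²⟩ = 0.86244.

0.8624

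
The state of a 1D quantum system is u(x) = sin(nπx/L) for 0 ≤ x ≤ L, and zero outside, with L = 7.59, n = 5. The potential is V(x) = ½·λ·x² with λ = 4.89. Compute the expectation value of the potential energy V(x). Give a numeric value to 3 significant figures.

46.7

⟨V⟩ = ∫ V(x)·|u|² dx / ∫|u|² dx.
With sin²θ = (1 − cos2θ)/2 on 0 ≤ x ≤ L: ∫sin²(nπx/L) dx = L/2, ∫x·sin²(nπx/L) dx = L²/4, ∫x²·sin²(nπx/L) dx = L³·(1/6 − 1/(4n²π²)); higher powers xᵏ the same way, integrating xᵏ·cos(2nπx/L) by parts.
State is unnormalized: ∫|u|² dx = 3.7950, and ∫u*·V(x)·u dx = 177.09, so ⟨V⟩ = 177.09 / 3.7950.
⟨V⟩ = 46.665.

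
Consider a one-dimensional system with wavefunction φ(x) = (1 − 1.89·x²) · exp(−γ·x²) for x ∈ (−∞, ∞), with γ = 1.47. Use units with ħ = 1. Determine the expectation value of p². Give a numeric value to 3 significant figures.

5.21

p² φ = −ħ² d²φ/dx²; ⟨p²⟩ = −ħ² ∫ φ*·φ'' dx / ∫|φ|² dx.
Expand each integrand as polynomial × e^(−2γx²) and use ∫x^(2j)·e^(−2γx²) dx = (2j−1)!!/(4γ)^j · √(π/(2γ)), odd powers → 0; here √(π/(2γ)) = 1.0337. Differentiate with the product rule, d/dx e^(−γx²) = −2γx·e^(−γx²).
State is unnormalized: ∫|φ|² dx = 0.68958, and ∫φ*·(−ħ² φ'') dx = 3.5954, so ⟨p²⟩ = 3.5954 / 0.68958.
⟨p²⟩ = 5.2139.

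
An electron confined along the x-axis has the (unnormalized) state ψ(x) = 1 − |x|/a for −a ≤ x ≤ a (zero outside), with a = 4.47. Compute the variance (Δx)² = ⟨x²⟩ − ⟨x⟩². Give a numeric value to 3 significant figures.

Compute ⟨x⟩ and ⟨x²⟩ separately, then (Δx)² = ⟨x²⟩ − ⟨x⟩².
ψ is even, so ∫ over [−a, a] = 2∫₀ᵃ with ψ = 1 − x/a there: ∫₀ᵃ (1 − x/a)² dx = a/3, ∫₀ᵃ x²(1 − x/a)² dx = a³/30, ∫₀ᵃ x⁴(1 − x/a)² dx = a⁵/105.
Normalization: ∫|ψ|² dx = 2.9800.
⟨x⟩ = 0.0000 and ⟨x²⟩ = 1.9981.
(Δx)² = 1.9981 − (0.0000)² = 1.9981.

2.00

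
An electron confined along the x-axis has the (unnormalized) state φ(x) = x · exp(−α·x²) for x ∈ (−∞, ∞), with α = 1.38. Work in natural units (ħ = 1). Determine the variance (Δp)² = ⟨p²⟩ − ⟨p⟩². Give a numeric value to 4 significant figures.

Compute ⟨p⟩ and ⟨p²⟩ separately; (Δp)² = ⟨p²⟩ − ⟨p⟩².
Expand each integrand as polynomial × e^(−2αx²) and use ∫x^(2j)·e^(−2αx²) dx = (2j−1)!!/(4α)^j · √(π/(2α)), odd powers → 0; here √(π/(2α)) = 1.0669. Differentiate with the product rule, d/dx e^(−αx²) = −2αx·e^(−αx²).
Normalization: ∫|φ|² dx = 0.19328.
⟨p⟩ = 0.0000 and ⟨p²⟩ = 4.1400.
(Δp)² = 4.1400 − (0.0000)² = 4.1400.

4.140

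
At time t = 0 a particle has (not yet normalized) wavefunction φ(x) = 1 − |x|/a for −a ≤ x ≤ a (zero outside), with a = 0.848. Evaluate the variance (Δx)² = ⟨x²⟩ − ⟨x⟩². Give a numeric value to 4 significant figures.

0.07191

Compute ⟨x⟩ and ⟨x²⟩ separately, then (Δx)² = ⟨x²⟩ − ⟨x⟩².
φ is even, so ∫ over [−a, a] = 2∫₀ᵃ with φ = 1 − x/a there: ∫₀ᵃ (1 − x/a)² dx = a/3, ∫₀ᵃ x²(1 − x/a)² dx = a³/30, ∫₀ᵃ x⁴(1 − x/a)² dx = a⁵/105.
Normalization: ∫|φ|² dx = 0.56533.
⟨x⟩ = 0.0000 and ⟨x²⟩ = 0.071910.
(Δx)² = 0.071910 − (0.0000)² = 0.071910.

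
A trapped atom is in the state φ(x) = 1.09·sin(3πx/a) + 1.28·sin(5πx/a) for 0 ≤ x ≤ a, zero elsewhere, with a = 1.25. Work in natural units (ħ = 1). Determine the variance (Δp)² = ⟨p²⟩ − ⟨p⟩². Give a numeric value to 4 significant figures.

Compute ⟨p⟩ and ⟨p²⟩ separately; (Δp)² = ⟨p²⟩ − ⟨p⟩².
d²/dx² sin(jπx/a) = −(jπ/a)²·sin(jπx/a); on 0 ≤ x ≤ a, ∫sin²(jπx/a) dx = a/2 and ∫sin(jπx/a)·sin(lπx/a) dx = 0 for j ≠ l, so only diagonal terms survive in ∫|φ|² and ∫φ·φ″; ∫φ·φ′ dx = [φ²/2] between the walls = 0.
Normalization: ∫|φ|² dx = 1.7666.
⟨p⟩ = 0.0000 and ⟨p²⟩ = 115.43.
(Δp)² = 115.43 − (0.0000)² = 115.43.

115.4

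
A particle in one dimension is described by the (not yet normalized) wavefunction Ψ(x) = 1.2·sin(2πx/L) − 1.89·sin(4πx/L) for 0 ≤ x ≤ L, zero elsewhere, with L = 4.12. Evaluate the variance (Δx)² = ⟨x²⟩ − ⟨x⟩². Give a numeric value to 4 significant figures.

Compute ⟨x⟩ and ⟨x²⟩ separately, then (Δx)² = ⟨x²⟩ − ⟨x⟩².
On 0 ≤ x ≤ L (j ≠ l): ∫sin²(jπx/L) dx = L/2, ∫sin(jπx/L)·sin(lπx/L) dx = 0; diagonal moments ∫x·sin²(jπx/L) dx = L²/4, ∫x²·sin²(jπx/L) dx = L³·(1/6 − 1/(4j²π²)); cross terms ∫x·sin(jπx/L)·sin(lπx/L) dx = 0 for j + l even and −4jlL²/(π²(j² − l²)²) for j + l odd, ∫x²·sin(jπx/L)·sin(lπx/L) dx = (−1)^(j+l)·4jlL³/(π²(j² − l²)²); higher powers the same way via product-to-sum and parts.
Normalization: ∫|Ψ|² dx = 10.325.
⟨x⟩ = 2.0600 and ⟨x²⟩ = 4.8663.
(Δx)² = 4.8663 − (2.0600)² = 0.62269.

0.6227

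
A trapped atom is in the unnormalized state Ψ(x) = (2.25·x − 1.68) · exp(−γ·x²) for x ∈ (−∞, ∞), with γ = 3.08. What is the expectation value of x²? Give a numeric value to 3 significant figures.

0.102

⟨x²⟩ = ∫ x²·|Ψ|² dx / ∫|Ψ|² dx (integrals over the domain).
Expand each integrand as polynomial × e^(−2γx²) and use ∫x^(2j)·e^(−2γx²) dx = (2j−1)!!/(4γ)^j · √(π/(2γ)), odd powers → 0; here √(π/(2γ)) = 0.71414.
State is unnormalized: ∫|Ψ|² dx = 2.3090, and ∫Ψ*·x²·Ψ dx = 0.23506, so ⟨x²⟩ = 0.23506 / 2.3090.
⟨x²⟩ = 0.10180.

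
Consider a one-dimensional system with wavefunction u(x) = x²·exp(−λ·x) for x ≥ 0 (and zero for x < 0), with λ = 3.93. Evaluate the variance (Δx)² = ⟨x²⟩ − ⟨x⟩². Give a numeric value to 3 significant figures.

0.0809

Compute ⟨x⟩ and ⟨x²⟩ separately, then (Δx)² = ⟨x²⟩ − ⟨x⟩².
Every integrand reduces to terms xʲ·e^(−2λx) on [0, ∞); use ∫₀^∞ xʲ·e^(−2λx) dx = j!/(2λ)^(j+1).
Normalization: ∫|u|² dx = 0.00080002.
⟨x⟩ = 0.63613 and ⟨x²⟩ = 0.48560.
(Δx)² = 0.48560 − (0.63613)² = 0.080933.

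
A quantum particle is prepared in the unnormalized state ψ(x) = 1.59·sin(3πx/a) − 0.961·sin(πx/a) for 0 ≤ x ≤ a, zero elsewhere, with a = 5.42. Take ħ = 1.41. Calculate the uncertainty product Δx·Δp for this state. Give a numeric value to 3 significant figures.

2.08

Δx = √(⟨x²⟩−⟨x⟩²), Δp = √(⟨p²⟩−⟨p⟩²).
On 0 ≤ x ≤ a (j ≠ l): ∫sin²(jπx/a) dx = a/2, ∫sin(jπx/a)·sin(lπx/a) dx = 0; diagonal moments ∫x·sin²(jπx/a) dx = a²/4, ∫x²·sin²(jπx/a) dx = a³·(1/6 − 1/(4j²π²)); cross terms ∫x·sin(jπx/a)·sin(lπx/a) dx = 0 for j + l even and −4jla²/(π²(j² − l²)²) for j + l odd, ∫x²·sin(jπx/a)·sin(lπx/a) dx = (−1)^(j+l)·4jla³/(π²(j² − l²)²); higher powers the same way via product-to-sum and parts. d²/dx² sin(jπx/a) = −(jπ/a)²·sin(jπx/a); on 0 ≤ x ≤ a, ∫sin²(jπx/a) dx = a/2 and ∫sin(jπx/a)·sin(lπx/a) dx = 0 for j ≠ l, so only diagonal terms survive in ∫|ψ|² and ∫ψ·ψ″; ∫ψ·ψ′ dx = [ψ²/2] between the walls = 0.
Normalization: ∫|ψ|² dx = 9.3539.
⟨x⟩ = 2.7100, ⟨x²⟩ = 8.2846 ⇒ Δx = 0.96979.
⟨p⟩ = 0.0000, ⟨p²⟩ = 4.5818 ⇒ Δp = 2.1405.
Δx·Δp = 2.0758.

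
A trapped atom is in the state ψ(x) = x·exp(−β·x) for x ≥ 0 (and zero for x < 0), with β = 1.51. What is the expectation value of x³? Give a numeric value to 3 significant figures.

2.18

⟨x³⟩ = ∫ x³·|ψ|² dx / ∫|ψ|² dx (integrals over the domain).
Every integrand reduces to terms xʲ·e^(−2βx) on [0, ∞); use ∫₀^∞ xʲ·e^(−2βx) dx = j!/(2β)^(j+1).
State is unnormalized: ∫|ψ|² dx = 0.072612, and ∫ψ*·x³·ψ dx = 0.15818, so ⟨x³⟩ = 0.15818 / 0.072612.
⟨x³⟩ = 2.1784.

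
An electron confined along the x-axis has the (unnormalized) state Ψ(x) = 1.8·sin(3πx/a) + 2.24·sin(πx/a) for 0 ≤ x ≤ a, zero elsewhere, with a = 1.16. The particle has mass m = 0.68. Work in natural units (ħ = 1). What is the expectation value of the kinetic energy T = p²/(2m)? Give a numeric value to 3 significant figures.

22.3

T = −(ħ²/2m) d²/dx², so ⟨T⟩ = −(ħ²/2m) ∫ Ψ*·Ψ'' dx / ∫|Ψ|² dx; with m = 0.68.
d²/dx² sin(jπx/a) = −(jπ/a)²·sin(jπx/a); on 0 ≤ x ≤ a, ∫sin²(jπx/a) dx = a/2 and ∫sin(jπx/a)·sin(lπx/a) dx = 0 for j ≠ l, so only diagonal terms survive in ∫|Ψ|² and ∫Ψ·Ψ″; ∫Ψ·Ψ′ dx = [Ψ²/2] between the walls = 0.
State is unnormalized: ∫|Ψ|² dx = 4.7894, and ∫Ψ*·(−ħ²/2m · Ψ'') dx = 106.91, so ⟨T⟩ = 106.91 / 4.7894.
⟨T⟩ = 22.322.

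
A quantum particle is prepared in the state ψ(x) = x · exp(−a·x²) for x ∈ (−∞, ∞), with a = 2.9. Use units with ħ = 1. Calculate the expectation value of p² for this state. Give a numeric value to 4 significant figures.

p² ψ = −ħ² d²ψ/dx²; ⟨p²⟩ = −ħ² ∫ ψ*·ψ'' dx / ∫|ψ|² dx.
Expand each integrand as polynomial × e^(−2ax²) and use ∫x^(2j)·e^(−2ax²) dx = (2j−1)!!/(4a)^j · √(π/(2a)), odd powers → 0; here √(π/(2a)) = 0.73597. Differentiate with the product rule, d/dx e^(−ax²) = −2ax·e^(−ax²).
State is unnormalized: ∫|ψ|² dx = 0.063446, and ∫ψ*·(−ħ² ψ'') dx = 0.55198, so ⟨p²⟩ = 0.55198 / 0.063446.
⟨p²⟩ = 8.7000.

8.700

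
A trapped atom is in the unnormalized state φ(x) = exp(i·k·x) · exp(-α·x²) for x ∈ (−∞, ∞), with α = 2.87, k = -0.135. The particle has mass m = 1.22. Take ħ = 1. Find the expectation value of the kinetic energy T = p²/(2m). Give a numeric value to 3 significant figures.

T = −(ħ²/2m) d²/dx², so ⟨T⟩ = −(ħ²/2m) ∫ φ*·φ'' dx / ∫|φ|² dx; with m = 1.22.
Gaussian moments: ∫x^(2j)·e^(−2αx²) dx = (2j−1)!!/(4α)^j · √(π/(2α)), odd powers integrate to 0; here √(π/(2α)) = 0.73981. Derivatives: φ′ = (ik − 2αx)·φ, φ″ = ((ik − 2αx)² − 2α)·φ; the odd-in-x pieces drop out.
State is unnormalized: ∫|φ|² dx = 0.73981, and ∫φ*·(−ħ²/2m · φ'') dx = 0.87571, so ⟨T⟩ = 0.87571 / 0.73981.
⟨T⟩ = 1.1837.

1.18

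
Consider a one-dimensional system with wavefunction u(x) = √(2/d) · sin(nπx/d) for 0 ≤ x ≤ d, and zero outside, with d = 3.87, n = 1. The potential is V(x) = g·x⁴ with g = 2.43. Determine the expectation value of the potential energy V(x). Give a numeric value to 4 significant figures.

⟨V⟩ = ∫ V(x)·|u|² dx.
With sin²θ = (1 − cos2θ)/2 on 0 ≤ x ≤ d: ∫sin²(nπx/d) dx = d/2, ∫x·sin²(nπx/d) dx = d²/4, ∫x²·sin²(nπx/d) dx = d³·(1/6 − 1/(4n²π²)); higher powers xᵏ the same way, integrating xᵏ·cos(2nπx/d) by parts.
⟨V⟩ = 62.180.

62.18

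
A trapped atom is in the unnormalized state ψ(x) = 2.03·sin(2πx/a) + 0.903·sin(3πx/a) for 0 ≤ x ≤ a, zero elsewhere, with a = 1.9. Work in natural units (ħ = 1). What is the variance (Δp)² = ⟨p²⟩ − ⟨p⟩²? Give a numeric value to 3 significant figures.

Compute ⟨p⟩ and ⟨p²⟩ separately; (Δp)² = ⟨p²⟩ − ⟨p⟩².
d²/dx² sin(jπx/a) = −(jπ/a)²·sin(jπx/a); on 0 ≤ x ≤ a, ∫sin²(jπx/a) dx = a/2 and ∫sin(jπx/a)·sin(lπx/a) dx = 0 for j ≠ l, so only diagonal terms survive in ∫|ψ|² and ∫ψ·ψ″; ∫ψ·ψ′ dx = [ψ²/2] between the walls = 0.
Normalization: ∫|ψ|² dx = 4.6895.
⟨p⟩ = 0.0000 and ⟨p²⟩ = 13.194.
(Δp)² = 13.194 − (0.0000)² = 13.194.

13.2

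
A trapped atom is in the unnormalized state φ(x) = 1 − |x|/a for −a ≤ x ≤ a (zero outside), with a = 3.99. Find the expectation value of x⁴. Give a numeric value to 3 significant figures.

⟨x⁴⟩ = ∫ x⁴·|φ|² dx / ∫|φ|² dx (integrals over the domain).
φ is even, so ∫ over [−a, a] = 2∫₀ᵃ with φ = 1 − x/a there: ∫₀ᵃ (1 − x/a)² dx = a/3, ∫₀ᵃ x²(1 − x/a)² dx = a³/30, ∫₀ᵃ x⁴(1 − x/a)² dx = a⁵/105.
State is unnormalized: ∫|φ|² dx = 2.6600, and ∫φ*·x⁴·φ dx = 19.262, so ⟨x⁴⟩ = 19.262 / 2.6600.
⟨x⁴⟩ = 7.2414.

7.24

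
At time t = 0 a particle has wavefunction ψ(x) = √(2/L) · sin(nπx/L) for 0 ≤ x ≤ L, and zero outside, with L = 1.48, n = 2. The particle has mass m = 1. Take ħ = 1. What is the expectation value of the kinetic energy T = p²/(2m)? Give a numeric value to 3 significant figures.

9.01

T = −(ħ²/2m) d²/dx², so ⟨T⟩ = −(ħ²/2m) ∫ ψ*·ψ'' dx; with m = 1.
d/dx sin(nπx/L) = (nπ/L)·cos(nπx/L) and d²/dx² sin(nπx/L) = −(nπ/L)²·sin(nπx/L); on 0 ≤ x ≤ L, ∫sin²(nπx/L) dx = L/2 and ∫sin(nπx/L)·cos(nπx/L) dx = 0.
⟨T⟩ = 9.0117.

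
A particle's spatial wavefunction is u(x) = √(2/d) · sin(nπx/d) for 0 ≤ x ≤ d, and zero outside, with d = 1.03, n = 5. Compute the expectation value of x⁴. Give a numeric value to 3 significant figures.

⟨x⁴⟩ = ∫ x⁴·|u|² dx (integrals over the domain).
With sin²θ = (1 − cos2θ)/2 on 0 ≤ x ≤ d: ∫sin²(nπx/d) dx = d/2, ∫x·sin²(nπx/d) dx = d²/4, ∫x²·sin²(nπx/d) dx = d³·(1/6 − 1/(4n²π²)); higher powers xᵏ the same way, integrating xᵏ·cos(2nπx/d) by parts.
⟨x⁴⟩ = 0.22057.

0.221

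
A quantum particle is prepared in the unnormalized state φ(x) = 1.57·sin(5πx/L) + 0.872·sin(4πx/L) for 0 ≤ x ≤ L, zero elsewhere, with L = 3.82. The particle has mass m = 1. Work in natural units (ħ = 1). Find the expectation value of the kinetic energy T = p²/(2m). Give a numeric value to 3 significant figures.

7.74

T = −(ħ²/2m) d²/dx², so ⟨T⟩ = −(ħ²/2m) ∫ φ*·φ'' dx / ∫|φ|² dx; with m = 1.
d²/dx² sin(jπx/L) = −(jπ/L)²·sin(jπx/L); on 0 ≤ x ≤ L, ∫sin²(jπx/L) dx = L/2 and ∫sin(jπx/L)·sin(lπx/L) dx = 0 for j ≠ l, so only diagonal terms survive in ∫|φ|² and ∫φ·φ″; ∫φ·φ′ dx = [φ²/2] between the walls = 0.
State is unnormalized: ∫|φ|² dx = 6.1603, and ∫φ*·(−ħ²/2m · φ'') dx = 47.661, so ⟨T⟩ = 47.661 / 6.1603.
⟨T⟩ = 7.7369.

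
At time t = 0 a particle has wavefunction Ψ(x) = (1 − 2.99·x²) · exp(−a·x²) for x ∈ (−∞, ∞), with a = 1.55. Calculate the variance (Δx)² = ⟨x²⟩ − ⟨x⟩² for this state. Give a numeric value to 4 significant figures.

0.3509

Compute ⟨x⟩ and ⟨x²⟩ separately, then (Δx)² = ⟨x²⟩ − ⟨x⟩².
Expand each integrand as polynomial × e^(−2ax²) and use ∫x^(2j)·e^(−2ax²) dx = (2j−1)!!/(4a)^j · √(π/(2a)), odd powers → 0; here √(π/(2a)) = 1.0067.
Normalization: ∫|Ψ|² dx = 0.73810.
⟨x⟩ = 0.0000 and ⟨x²⟩ = 0.35088.
(Δx)² = 0.35088 − (0.0000)² = 0.35088.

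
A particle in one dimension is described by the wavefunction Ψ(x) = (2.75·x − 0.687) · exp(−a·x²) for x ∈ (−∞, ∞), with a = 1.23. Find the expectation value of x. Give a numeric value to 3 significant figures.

-0.382

⟨x⟩ = ∫ x·|Ψ|² dx / ∫|Ψ|² dx (integrals over the domain).
Expand each integrand as polynomial × e^(−2ax²) and use ∫x^(2j)·e^(−2ax²) dx = (2j−1)!!/(4a)^j · √(π/(2a)), odd powers → 0; here √(π/(2a)) = 1.1301.
State is unnormalized: ∫|Ψ|² dx = 2.2704, and ∫Ψ*·x·Ψ dx = -0.86788, so ⟨x⟩ = -0.86788 / 2.2704.
⟨x⟩ = -0.38226.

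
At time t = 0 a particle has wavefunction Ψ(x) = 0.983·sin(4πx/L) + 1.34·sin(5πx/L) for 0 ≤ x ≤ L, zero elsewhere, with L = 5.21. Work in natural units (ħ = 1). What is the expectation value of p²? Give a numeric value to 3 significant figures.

p² Ψ = −ħ² d²Ψ/dx²; ⟨p²⟩ = −ħ² ∫ Ψ*·Ψ'' dx / ∫|Ψ|² dx.
d²/dx² sin(jπx/L) = −(jπ/L)²·sin(jπx/L); on 0 ≤ x ≤ L, ∫sin²(jπx/L) dx = L/2 and ∫sin(jπx/L)·sin(lπx/L) dx = 0 for j ≠ l, so only diagonal terms survive in ∫|Ψ|² and ∫Ψ·Ψ″; ∫Ψ·Ψ′ dx = [Ψ²/2] between the walls = 0.
State is unnormalized: ∫|Ψ|² dx = 7.1947, and ∫Ψ*·(−ħ² Ψ'') dx = 57.163, so ⟨p²⟩ = 57.163 / 7.1947.
⟨p²⟩ = 7.9451.

7.95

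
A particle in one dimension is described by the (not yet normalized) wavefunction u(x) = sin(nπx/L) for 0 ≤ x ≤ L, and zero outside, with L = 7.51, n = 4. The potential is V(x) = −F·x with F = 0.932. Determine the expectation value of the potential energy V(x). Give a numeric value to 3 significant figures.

⟨V⟩ = ∫ V(x)·|u|² dx / ∫|u|² dx.
With sin²θ = (1 − cos2θ)/2 on 0 ≤ x ≤ L: ∫sin²(nπx/L) dx = L/2, ∫x·sin²(nπx/L) dx = L²/4, ∫x²·sin²(nπx/L) dx = L³·(1/6 − 1/(4n²π²)); higher powers xᵏ the same way, integrating xᵏ·cos(2nπx/L) by parts.
State is unnormalized: ∫|u|² dx = 3.7550, and ∫u*·V(x)·u dx = -13.141, so ⟨V⟩ = -13.141 / 3.7550.
⟨V⟩ = -3.4997.

-3.50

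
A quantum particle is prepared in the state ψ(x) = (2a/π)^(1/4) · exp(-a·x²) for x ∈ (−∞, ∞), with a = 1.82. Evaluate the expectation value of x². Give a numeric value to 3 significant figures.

0.137

⟨x²⟩ = ∫ x²·|ψ|² dx (integrals over the domain).
Gaussian moments: ∫x^(2j)·e^(−2ax²) dx = (2j−1)!!/(4a)^j · √(π/(2a)), odd powers integrate to 0; here √(π/(2a)) = 0.92902.
⟨x²⟩ = 0.13736.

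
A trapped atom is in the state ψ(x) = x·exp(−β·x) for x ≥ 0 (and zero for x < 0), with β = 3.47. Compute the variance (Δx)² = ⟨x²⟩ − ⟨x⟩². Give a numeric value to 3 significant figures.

0.0623

Compute ⟨x⟩ and ⟨x²⟩ separately, then (Δx)² = ⟨x²⟩ − ⟨x⟩².
Every integrand reduces to terms xʲ·e^(−2βx) on [0, ∞); use ∫₀^∞ xʲ·e^(−2βx) dx = j!/(2β)^(j+1).
Normalization: ∫|ψ|² dx = 0.0059834.
⟨x⟩ = 0.43228 and ⟨x²⟩ = 0.24915.
(Δx)² = 0.24915 − (0.43228)² = 0.062288.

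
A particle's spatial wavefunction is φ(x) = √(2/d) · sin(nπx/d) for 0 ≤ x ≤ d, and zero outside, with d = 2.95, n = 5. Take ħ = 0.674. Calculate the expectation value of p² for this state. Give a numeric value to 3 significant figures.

p² φ = −ħ² d²φ/dx²; ⟨p²⟩ = −ħ² ∫ φ*·φ'' dx.
d/dx sin(nπx/d) = (nπ/d)·cos(nπx/d) and d²/dx² sin(nπx/d) = −(nπ/d)²·sin(nπx/d); on 0 ≤ x ≤ d, ∫sin²(nπx/d) dx = d/2 and ∫sin(nπx/d)·cos(nπx/d) dx = 0.
⟨p²⟩ = 12.880.

12.9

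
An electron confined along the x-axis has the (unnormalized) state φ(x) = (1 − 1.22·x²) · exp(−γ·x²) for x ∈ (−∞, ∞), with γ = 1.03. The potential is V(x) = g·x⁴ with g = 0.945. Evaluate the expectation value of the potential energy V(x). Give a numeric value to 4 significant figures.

0.2758

⟨V⟩ = ∫ V(x)·|φ|² dx / ∫|φ|² dx.
Expand each integrand as polynomial × e^(−2γx²) and use ∫x^(2j)·e^(−2γx²) dx = (2j−1)!!/(4γ)^j · √(π/(2γ)), odd powers → 0; here √(π/(2γ)) = 1.2349.
State is unnormalized: ∫|φ|² dx = 0.82842, and ∫φ*·V(x)·φ dx = 0.22849, so ⟨V⟩ = 0.22849 / 0.82842.
⟨V⟩ = 0.27581.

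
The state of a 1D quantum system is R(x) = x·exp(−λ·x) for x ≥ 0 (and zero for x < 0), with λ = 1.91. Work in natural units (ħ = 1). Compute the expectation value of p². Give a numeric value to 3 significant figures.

3.65

p² R = −ħ² d²R/dx²; ⟨p²⟩ = −ħ² ∫ R*·R'' dx / ∫|R|² dx.
Differentiate x·exp(−λ·x) with the product rule; every integrand then reduces to terms xʲ·e^(−2λx) on [0, ∞), with ∫₀^∞ xʲ·e^(−2λx) dx = j!/(2λ)^(j+1).
State is unnormalized: ∫|R|² dx = 0.035879, and ∫R*·(−ħ² R'') dx = 0.13089, so ⟨p²⟩ = 0.13089 / 0.035879.
⟨p²⟩ = 3.6481.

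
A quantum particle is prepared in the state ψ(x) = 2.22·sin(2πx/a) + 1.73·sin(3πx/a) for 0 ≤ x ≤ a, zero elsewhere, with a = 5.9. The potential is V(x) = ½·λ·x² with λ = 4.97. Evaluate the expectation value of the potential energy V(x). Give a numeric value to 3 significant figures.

11.7

⟨V⟩ = ∫ V(x)·|ψ|² dx / ∫|ψ|² dx.
On 0 ≤ x ≤ a (j ≠ l): ∫sin²(jπx/a) dx = a/2, ∫sin(jπx/a)·sin(lπx/a) dx = 0; diagonal moments ∫x·sin²(jπx/a) dx = a²/4, ∫x²·sin²(jπx/a) dx = a³·(1/6 − 1/(4j²π²)); cross terms ∫x·sin(jπx/a)·sin(lπx/a) dx = 0 for j + l even and −4jla²/(π²(j² − l²)²) for j + l odd, ∫x²·sin(jπx/a)·sin(lπx/a) dx = (−1)^(j+l)·4jla³/(π²(j² − l²)²); higher powers the same way via product-to-sum and parts.
State is unnormalized: ∫|ψ|² dx = 23.368, and ∫ψ*·V(x)·ψ dx = 272.25, so ⟨V⟩ = 272.25 / 23.368.
⟨V⟩ = 11.651.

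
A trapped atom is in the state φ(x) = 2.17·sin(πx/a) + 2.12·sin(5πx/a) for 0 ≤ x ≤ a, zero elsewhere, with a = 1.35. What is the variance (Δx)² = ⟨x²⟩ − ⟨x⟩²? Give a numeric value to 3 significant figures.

0.116

Compute ⟨x⟩ and ⟨x²⟩ separately, then (Δx)² = ⟨x²⟩ − ⟨x⟩².
On 0 ≤ x ≤ a (j ≠ l): ∫sin²(jπx/a) dx = a/2, ∫sin(jπx/a)·sin(lπx/a) dx = 0; diagonal moments ∫x·sin²(jπx/a) dx = a²/4, ∫x²·sin²(jπx/a) dx = a³·(1/6 − 1/(4j²π²)); cross terms ∫x·sin(jπx/a)·sin(lπx/a) dx = 0 for j + l even and −4jla²/(π²(j² − l²)²) for j + l odd, ∫x²·sin(jπx/a)·sin(lπx/a) dx = (−1)^(j+l)·4jla³/(π²(j² − l²)²); higher powers the same way via product-to-sum and parts.
Normalization: ∫|φ|² dx = 6.2122.
⟨x⟩ = 0.67500 and ⟨x²⟩ = 0.57128.
(Δx)² = 0.57128 − (0.67500)² = 0.11565.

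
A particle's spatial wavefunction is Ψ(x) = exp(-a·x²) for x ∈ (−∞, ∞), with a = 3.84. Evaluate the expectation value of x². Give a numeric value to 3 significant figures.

⟨x²⟩ = ∫ x²·|Ψ|² dx / ∫|Ψ|² dx (integrals over the domain).
Gaussian moments: ∫x^(2j)·e^(−2ax²) dx = (2j−1)!!/(4a)^j · √(π/(2a)), odd powers integrate to 0; here √(π/(2a)) = 0.63958.
State is unnormalized: ∫|Ψ|² dx = 0.63958, and ∫Ψ*·x²·Ψ dx = 0.041639, so ⟨x²⟩ = 0.041639 / 0.63958.
⟨x²⟩ = 0.065104.

0.0651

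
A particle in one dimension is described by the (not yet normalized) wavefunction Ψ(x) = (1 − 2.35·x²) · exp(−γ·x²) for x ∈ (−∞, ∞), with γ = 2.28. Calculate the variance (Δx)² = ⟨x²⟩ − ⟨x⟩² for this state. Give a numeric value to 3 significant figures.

0.0721

Compute ⟨x⟩ and ⟨x²⟩ separately, then (Δx)² = ⟨x²⟩ − ⟨x⟩².
Expand each integrand as polynomial × e^(−2γx²) and use ∫x^(2j)·e^(−2γx²) dx = (2j−1)!!/(4γ)^j · √(π/(2γ)), odd powers → 0; here √(π/(2γ)) = 0.83003.
Normalization: ∫|Ψ|² dx = 0.56761.
⟨x⟩ = 0.0000 and ⟨x²⟩ = 0.072138.
(Δx)² = 0.072138 − (0.0000)² = 0.072138.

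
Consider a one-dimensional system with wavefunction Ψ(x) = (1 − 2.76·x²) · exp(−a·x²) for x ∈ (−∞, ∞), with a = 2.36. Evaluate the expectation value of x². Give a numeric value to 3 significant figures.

0.0833

⟨x²⟩ = ∫ x²·|Ψ|² dx / ∫|Ψ|² dx (integrals over the domain).
Expand each integrand as polynomial × e^(−2ax²) and use ∫x^(2j)·e^(−2ax²) dx = (2j−1)!!/(4a)^j · √(π/(2a)), odd powers → 0; here √(π/(2a)) = 0.81584.
State is unnormalized: ∫|Ψ|² dx = 0.54800, and ∫Ψ*·x²·Ψ dx = 0.045631, so ⟨x²⟩ = 0.045631 / 0.54800.
⟨x²⟩ = 0.083268.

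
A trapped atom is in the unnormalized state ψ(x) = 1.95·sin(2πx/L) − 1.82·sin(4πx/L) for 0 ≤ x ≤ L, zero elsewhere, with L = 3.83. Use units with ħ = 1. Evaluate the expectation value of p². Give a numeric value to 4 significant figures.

6.450

p² ψ = −ħ² d²ψ/dx²; ⟨p²⟩ = −ħ² ∫ ψ*·ψ'' dx / ∫|ψ|² dx.
d²/dx² sin(jπx/L) = −(jπ/L)²·sin(jπx/L); on 0 ≤ x ≤ L, ∫sin²(jπx/L) dx = L/2 and ∫sin(jπx/L)·sin(lπx/L) dx = 0 for j ≠ l, so only diagonal terms survive in ∫|ψ|² and ∫ψ·ψ″; ∫ψ·ψ′ dx = [ψ²/2] between the walls = 0.
State is unnormalized: ∫|ψ|² dx = 13.625, and ∫ψ*·(−ħ² ψ'') dx = 87.884, so ⟨p²⟩ = 87.884 / 13.625.
⟨p²⟩ = 6.4502.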